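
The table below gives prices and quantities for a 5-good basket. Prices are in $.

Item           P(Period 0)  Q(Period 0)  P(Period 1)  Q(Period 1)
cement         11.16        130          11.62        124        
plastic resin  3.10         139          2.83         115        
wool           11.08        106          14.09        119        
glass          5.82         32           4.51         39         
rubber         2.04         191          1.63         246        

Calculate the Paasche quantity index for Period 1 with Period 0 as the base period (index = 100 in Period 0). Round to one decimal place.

Paasche quantity index uses current-period prices as weights.
ΣP(Period 1)·Q(Period 1) = 11.62×124 + 2.83×115 + 14.09×119 + 4.51×39 + 1.63×246 = 1440.88 + 325.45 + 1676.71 + 175.89 + 400.98 = 4019.91
ΣP(Period 1)·Q(Period 0) = 11.62×130 + 2.83×139 + 14.09×106 + 4.51×32 + 1.63×191 = 1510.6 + 393.37 + 1493.54 + 144.32 + 311.33 = 3853.16
Index = 4019.91 / 3853.16 × 100 = 104.3276

104.3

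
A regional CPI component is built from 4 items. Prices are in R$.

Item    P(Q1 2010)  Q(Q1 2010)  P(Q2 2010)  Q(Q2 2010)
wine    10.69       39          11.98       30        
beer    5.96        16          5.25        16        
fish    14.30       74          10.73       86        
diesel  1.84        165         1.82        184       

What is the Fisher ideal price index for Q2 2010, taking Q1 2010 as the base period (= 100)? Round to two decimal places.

Laspeyres component (base-period weights):
ΣP(Q2 2010)Q(Q1 2010) = 11.98×39 + 5.25×16 + 10.73×74 + 1.82×165 = 467.22 + 84 + 794.02 + 300.3 = 1645.54
ΣP(Q1 2010)Q(Q1 2010) = 10.69×39 + 5.96×16 + 14.30×74 + 1.84×165 = 416.91 + 95.36 + 1058.2 + 303.6 = 1874.07
L = 1645.54 / 1874.07 × 100 = 87.8057
Paasche component (current-period weights):
ΣP(Q2 2010)Q(Q2 2010) = 11.98×30 + 5.25×16 + 10.73×86 + 1.82×184 = 359.4 + 84 + 922.78 + 334.88 = 1701.06
ΣP(Q1 2010)Q(Q2 2010) = 10.69×30 + 5.96×16 + 14.30×86 + 1.84×184 = 320.7 + 95.36 + 1229.8 + 338.56 = 1984.42
P = 1701.06 / 1984.42 × 100 = 85.7208
Fisher = √(L × P) = √(87.8057 × 85.7208) = 86.7570

86.76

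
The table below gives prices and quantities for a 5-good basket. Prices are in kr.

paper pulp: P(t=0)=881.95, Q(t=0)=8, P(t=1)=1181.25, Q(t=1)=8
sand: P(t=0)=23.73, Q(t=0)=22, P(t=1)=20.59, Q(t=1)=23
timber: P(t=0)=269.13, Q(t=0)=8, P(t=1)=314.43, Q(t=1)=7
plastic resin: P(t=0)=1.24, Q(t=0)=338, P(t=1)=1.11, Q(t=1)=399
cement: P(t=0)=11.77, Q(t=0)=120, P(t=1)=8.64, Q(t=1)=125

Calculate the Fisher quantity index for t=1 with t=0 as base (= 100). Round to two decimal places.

Laspeyres component (base-period weights):
ΣP(t=0)Q(t=1) = 881.95×8 + 23.73×23 + 269.13×7 + 1.24×399 + 11.77×125 = 7055.6 + 545.79 + 1883.91 + 494.76 + 1471.25 = 11451.31
ΣP(t=0)Q(t=0) = 881.95×8 + 23.73×22 + 269.13×8 + 1.24×338 + 11.77×120 = 7055.6 + 522.06 + 2153.04 + 419.12 + 1412.4 = 11562.22
L = 11451.31 / 11562.22 × 100 = 99.0408
Paasche component (current-period weights):
ΣP(t=1)Q(t=1) = 1181.25×8 + 20.59×23 + 314.43×7 + 1.11×399 + 8.64×125 = 9450 + 473.57 + 2201.01 + 442.89 + 1080 = 13647.47
ΣP(t=1)Q(t=0) = 1181.25×8 + 20.59×22 + 314.43×8 + 1.11×338 + 8.64×120 = 9450 + 452.98 + 2515.44 + 375.18 + 1036.8 = 13830.4
P = 13647.47 / 13830.4 × 100 = 98.6773
Fisher = √(L × P) = √(99.0408 × 98.6773) = 98.8589

98.86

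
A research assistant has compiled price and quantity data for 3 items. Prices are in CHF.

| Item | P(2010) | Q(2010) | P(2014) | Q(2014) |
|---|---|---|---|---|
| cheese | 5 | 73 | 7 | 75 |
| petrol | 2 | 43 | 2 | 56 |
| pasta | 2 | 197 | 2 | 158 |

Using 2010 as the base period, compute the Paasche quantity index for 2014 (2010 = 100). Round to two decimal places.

Paasche quantity index uses current-period prices as weights.
ΣP(2014)·Q(2014) = 7×75 + 2×56 + 2×158 = 525 + 112 + 316 = 953
ΣP(2014)·Q(2010) = 7×73 + 2×43 + 2×197 = 511 + 86 + 394 = 991
Index = 953 / 991 × 100 = 96.1655

96.17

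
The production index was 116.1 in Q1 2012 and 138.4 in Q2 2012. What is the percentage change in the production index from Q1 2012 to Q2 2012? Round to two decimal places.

19.21%

Change = (138.4 − 116.1) / 116.1 × 100
       = 22.3 / 116.1 × 100 = 19.2076%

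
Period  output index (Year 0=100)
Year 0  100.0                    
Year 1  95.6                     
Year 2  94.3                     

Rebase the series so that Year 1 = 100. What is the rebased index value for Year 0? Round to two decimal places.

Rebased(Year 0) = 100.0 / 95.6 × 100 = 104.6025

104.60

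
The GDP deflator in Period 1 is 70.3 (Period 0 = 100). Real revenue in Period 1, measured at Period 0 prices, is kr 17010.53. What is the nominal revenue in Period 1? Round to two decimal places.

11958.40

Nominal = Real × (Index/100) = 17010.53 × (70.3/100)
        = 17010.53 × 0.703 = 11958.4026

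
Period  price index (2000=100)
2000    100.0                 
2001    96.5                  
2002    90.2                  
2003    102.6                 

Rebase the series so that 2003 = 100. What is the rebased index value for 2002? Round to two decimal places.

Rebased(2002) = 90.2 / 102.6 × 100 = 87.9142

87.91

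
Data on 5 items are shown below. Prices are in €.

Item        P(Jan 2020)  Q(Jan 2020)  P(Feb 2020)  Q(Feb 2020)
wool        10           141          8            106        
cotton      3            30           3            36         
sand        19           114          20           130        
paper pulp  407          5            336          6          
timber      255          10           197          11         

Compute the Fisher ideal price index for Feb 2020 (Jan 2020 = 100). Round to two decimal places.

86.87

Laspeyres component (base-period weights):
ΣP(Feb 2020)Q(Jan 2020) = 8×141 + 3×30 + 20×114 + 336×5 + 197×10 = 1128 + 90 + 2280 + 1680 + 1970 = 7148
ΣP(Jan 2020)Q(Jan 2020) = 10×141 + 3×30 + 19×114 + 407×5 + 255×10 = 1410 + 90 + 2166 + 2035 + 2550 = 8251
L = 7148 / 8251 × 100 = 86.6319
Paasche component (current-period weights):
ΣP(Feb 2020)Q(Feb 2020) = 8×106 + 3×36 + 20×130 + 336×6 + 197×11 = 848 + 108 + 2600 + 2016 + 2167 = 7739
ΣP(Jan 2020)Q(Feb 2020) = 10×106 + 3×36 + 19×130 + 407×6 + 255×11 = 1060 + 108 + 2470 + 2442 + 2805 = 8885
P = 7739 / 8885 × 100 = 87.1019
Fisher = √(L × P) = √(86.6319 × 87.1019) = 86.8666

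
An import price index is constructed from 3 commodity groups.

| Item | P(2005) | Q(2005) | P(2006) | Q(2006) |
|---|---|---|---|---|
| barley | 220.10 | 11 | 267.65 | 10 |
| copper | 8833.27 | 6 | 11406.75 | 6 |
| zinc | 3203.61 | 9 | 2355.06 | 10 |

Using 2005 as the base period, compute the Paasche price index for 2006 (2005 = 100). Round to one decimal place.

108.5

Paasche price index uses current-period quantities as weights.
ΣP(2006)·Q(2006) = 267.65×10 + 11406.75×6 + 2355.06×10 = 2676.5 + 68440.5 + 23550.6 = 94667.6
ΣP(2005)·Q(2006) = 220.10×10 + 8833.27×6 + 3203.61×10 = 2201 + 52999.62 + 32036.1 = 87236.72
Index = 94667.6 / 87236.72 × 100 = 108.5181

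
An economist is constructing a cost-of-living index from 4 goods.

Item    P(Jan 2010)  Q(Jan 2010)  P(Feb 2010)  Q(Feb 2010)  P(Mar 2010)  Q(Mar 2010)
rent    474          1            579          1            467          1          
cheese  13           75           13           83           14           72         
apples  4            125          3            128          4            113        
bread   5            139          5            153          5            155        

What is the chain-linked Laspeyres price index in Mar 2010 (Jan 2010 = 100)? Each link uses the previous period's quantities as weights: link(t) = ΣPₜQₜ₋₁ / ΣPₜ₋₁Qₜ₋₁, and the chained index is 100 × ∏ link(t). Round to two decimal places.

102.74

Link Jan 2010→Feb 2010:
ΣP(Feb 2010)Q(Jan 2010) = 579×1 + 13×75 + 3×125 + 5×139 = 579 + 975 + 375 + 695 = 2624
ΣP(Jan 2010)Q(Jan 2010) = 474×1 + 13×75 + 4×125 + 5×139 = 474 + 975 + 500 + 695 = 2644
link = 2624/2644 = 0.992436
Link Feb 2010→Mar 2010:
ΣP(Mar 2010)Q(Feb 2010) = 467×1 + 14×83 + 4×128 + 5×153 = 467 + 1162 + 512 + 765 = 2906
ΣP(Feb 2010)Q(Feb 2010) = 579×1 + 13×83 + 3×128 + 5×153 = 579 + 1079 + 384 + 765 = 2807
link = 2906/2807 = 1.035269
Chained index = 100 × 0.992436 × 1.035269 = 102.7438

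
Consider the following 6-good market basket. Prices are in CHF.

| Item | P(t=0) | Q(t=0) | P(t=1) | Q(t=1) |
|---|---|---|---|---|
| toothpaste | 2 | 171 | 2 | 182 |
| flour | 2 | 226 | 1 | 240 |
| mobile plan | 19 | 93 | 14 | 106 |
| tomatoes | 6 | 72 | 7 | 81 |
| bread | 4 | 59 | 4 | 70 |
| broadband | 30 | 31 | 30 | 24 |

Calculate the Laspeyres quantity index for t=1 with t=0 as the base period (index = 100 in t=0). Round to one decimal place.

Laspeyres quantity index uses base-period prices as weights.
ΣP(t=0)·Q(t=1) = 2×182 + 2×240 + 19×106 + 6×81 + 4×70 + 30×24 = 364 + 480 + 2014 + 486 + 280 + 720 = 4344
ΣP(t=0)·Q(t=0) = 2×171 + 2×226 + 19×93 + 6×72 + 4×59 + 30×31 = 342 + 452 + 1767 + 432 + 236 + 930 = 4159
Index = 4344 / 4159 × 100 = 104.4482

104.4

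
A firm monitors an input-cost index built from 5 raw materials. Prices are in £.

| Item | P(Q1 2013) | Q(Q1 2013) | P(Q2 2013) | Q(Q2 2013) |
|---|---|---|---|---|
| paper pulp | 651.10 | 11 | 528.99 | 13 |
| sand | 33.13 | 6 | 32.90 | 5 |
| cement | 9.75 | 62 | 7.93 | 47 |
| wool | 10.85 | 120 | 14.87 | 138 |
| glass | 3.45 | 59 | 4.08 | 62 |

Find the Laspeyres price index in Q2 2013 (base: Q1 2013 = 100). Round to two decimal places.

90.10

Laspeyres price index uses base-period quantities as weights.
ΣP(Q2 2013)·Q(Q1 2013) = 528.99×11 + 32.90×6 + 7.93×62 + 14.87×120 + 4.08×59 = 5818.89 + 197.4 + 491.66 + 1784.4 + 240.72 = 8533.07
ΣP(Q1 2013)·Q(Q1 2013) = 651.10×11 + 33.13×6 + 9.75×62 + 10.85×120 + 3.45×59 = 7162.1 + 198.78 + 604.5 + 1302 + 203.55 = 9470.93
Index = 8533.07 / 9470.93 × 100 = 90.0975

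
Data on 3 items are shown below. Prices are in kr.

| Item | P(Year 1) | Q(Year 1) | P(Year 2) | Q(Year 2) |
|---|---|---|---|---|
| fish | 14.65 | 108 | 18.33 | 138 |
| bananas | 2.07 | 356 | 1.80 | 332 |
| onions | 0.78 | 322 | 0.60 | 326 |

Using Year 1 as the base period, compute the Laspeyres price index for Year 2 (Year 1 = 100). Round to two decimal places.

Laspeyres price index uses base-period quantities as weights.
ΣP(Year 2)·Q(Year 1) = 18.33×108 + 1.80×356 + 0.60×322 = 1979.64 + 640.8 + 193.2 = 2813.64
ΣP(Year 1)·Q(Year 1) = 14.65×108 + 2.07×356 + 0.78×322 = 1582.2 + 736.92 + 251.16 = 2570.28
Index = 2813.64 / 2570.28 × 100 = 109.4682

109.47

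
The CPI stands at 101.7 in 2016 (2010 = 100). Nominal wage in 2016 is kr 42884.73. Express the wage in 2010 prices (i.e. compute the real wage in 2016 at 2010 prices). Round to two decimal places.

Real = Nominal ÷ (Index/100) = 42884.73 ÷ (101.7/100)
     = 42884.73 ÷ 1.017 = 42167.8761

42167.88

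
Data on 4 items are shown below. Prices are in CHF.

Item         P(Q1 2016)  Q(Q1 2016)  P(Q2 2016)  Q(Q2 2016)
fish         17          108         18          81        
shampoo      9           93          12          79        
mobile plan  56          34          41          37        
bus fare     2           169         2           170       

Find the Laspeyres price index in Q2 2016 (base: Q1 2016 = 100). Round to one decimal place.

97.5

Laspeyres price index uses base-period quantities as weights.
ΣP(Q2 2016)·Q(Q1 2016) = 18×108 + 12×93 + 41×34 + 2×169 = 1944 + 1116 + 1394 + 338 = 4792
ΣP(Q1 2016)·Q(Q1 2016) = 17×108 + 9×93 + 56×34 + 2×169 = 1836 + 837 + 1904 + 338 = 4915
Index = 4792 / 4915 × 100 = 97.4975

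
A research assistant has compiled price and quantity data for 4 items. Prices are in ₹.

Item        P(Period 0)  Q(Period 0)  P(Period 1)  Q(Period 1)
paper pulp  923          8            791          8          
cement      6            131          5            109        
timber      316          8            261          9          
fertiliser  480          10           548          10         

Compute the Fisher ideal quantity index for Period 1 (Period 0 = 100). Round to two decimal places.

101.11

Laspeyres component (base-period weights):
ΣP(Period 0)Q(Period 1) = 923×8 + 6×109 + 316×9 + 480×10 = 7384 + 654 + 2844 + 4800 = 15682
ΣP(Period 0)Q(Period 0) = 923×8 + 6×131 + 316×8 + 480×10 = 7384 + 786 + 2528 + 4800 = 15498
L = 15682 / 15498 × 100 = 101.1872
Paasche component (current-period weights):
ΣP(Period 1)Q(Period 1) = 791×8 + 5×109 + 261×9 + 548×10 = 6328 + 545 + 2349 + 5480 = 14702
ΣP(Period 1)Q(Period 0) = 791×8 + 5×131 + 261×8 + 548×10 = 6328 + 655 + 2088 + 5480 = 14551
P = 14702 / 14551 × 100 = 101.0377
Fisher = √(L × P) = √(101.1872 × 101.0377) = 101.1125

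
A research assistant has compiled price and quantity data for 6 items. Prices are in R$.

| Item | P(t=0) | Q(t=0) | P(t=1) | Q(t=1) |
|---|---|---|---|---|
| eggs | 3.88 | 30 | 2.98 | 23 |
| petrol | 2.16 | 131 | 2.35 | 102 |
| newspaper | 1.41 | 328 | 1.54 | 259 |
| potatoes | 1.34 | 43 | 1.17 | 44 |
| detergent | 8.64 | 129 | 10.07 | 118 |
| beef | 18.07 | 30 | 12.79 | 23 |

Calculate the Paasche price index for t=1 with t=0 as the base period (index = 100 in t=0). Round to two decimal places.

Paasche price index uses current-period quantities as weights.
ΣP(t=1)·Q(t=1) = 2.98×23 + 2.35×102 + 1.54×259 + 1.17×44 + 10.07×118 + 12.79×23 = 68.54 + 239.7 + 398.86 + 51.48 + 1188.26 + 294.17 = 2241.01
ΣP(t=0)·Q(t=1) = 3.88×23 + 2.16×102 + 1.41×259 + 1.34×44 + 8.64×118 + 18.07×23 = 89.24 + 220.32 + 365.19 + 58.96 + 1019.52 + 415.61 = 2168.84
Index = 2241.01 / 2168.84 × 100 = 103.3276

103.33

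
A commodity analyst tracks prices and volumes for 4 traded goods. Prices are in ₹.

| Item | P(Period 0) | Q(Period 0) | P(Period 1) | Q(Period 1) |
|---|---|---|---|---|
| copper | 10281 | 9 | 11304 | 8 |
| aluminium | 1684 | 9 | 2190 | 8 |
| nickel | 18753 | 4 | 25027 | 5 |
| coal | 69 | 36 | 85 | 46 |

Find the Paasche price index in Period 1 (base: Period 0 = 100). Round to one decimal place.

123.0

Paasche price index uses current-period quantities as weights.
ΣP(Period 1)·Q(Period 1) = 11304×8 + 2190×8 + 25027×5 + 85×46 = 90432 + 17520 + 125135 + 3910 = 236997
ΣP(Period 0)·Q(Period 1) = 10281×8 + 1684×8 + 18753×5 + 69×46 = 82248 + 13472 + 93765 + 3174 = 192659
Index = 236997 / 192659 × 100 = 123.0137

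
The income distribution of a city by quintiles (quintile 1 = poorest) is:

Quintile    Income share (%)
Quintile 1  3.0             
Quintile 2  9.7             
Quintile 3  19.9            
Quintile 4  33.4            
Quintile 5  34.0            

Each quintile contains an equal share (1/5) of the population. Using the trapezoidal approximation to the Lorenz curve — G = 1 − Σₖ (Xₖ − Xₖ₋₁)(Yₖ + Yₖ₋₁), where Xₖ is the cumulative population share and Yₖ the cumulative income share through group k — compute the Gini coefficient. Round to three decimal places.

0.343

Cumulative income shares Yₖ: 0.0300, 0.1270, 0.3260, 0.6600, 1.0000
Σ (Xₖ−Xₖ₋₁)(Yₖ+Yₖ₋₁) = (1/5)(0.0300+0.0000) + (1/5)(0.1270+0.0300) + (1/5)(0.3260+0.1270) + (1/5)(0.6600+0.3260) + (1/5)(1.0000+0.6600)
  = 0.0060 + 0.0314 + 0.0906 + 0.1972 + 0.3320 = 0.6572
G = 1 − 0.6572 = 0.3428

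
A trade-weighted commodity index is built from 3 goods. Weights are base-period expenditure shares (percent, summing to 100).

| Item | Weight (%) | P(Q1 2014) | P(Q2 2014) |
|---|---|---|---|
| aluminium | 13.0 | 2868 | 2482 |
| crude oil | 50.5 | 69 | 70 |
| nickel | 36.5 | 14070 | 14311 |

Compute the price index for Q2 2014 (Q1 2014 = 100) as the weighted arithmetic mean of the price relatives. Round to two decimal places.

aluminium: 13.0 × (2482/2868) = 13.0 × 0.865411 = 11.2503
crude oil: 50.5 × (70/69) = 50.5 × 1.014493 = 51.2319
nickel: 36.5 × (14311/14070) = 36.5 × 1.017129 = 37.1252
Index = Σ wᵢ·(p₁ᵢ/p₀ᵢ) = 11.2503 + 51.2319 + 37.1252 = 99.6074

99.61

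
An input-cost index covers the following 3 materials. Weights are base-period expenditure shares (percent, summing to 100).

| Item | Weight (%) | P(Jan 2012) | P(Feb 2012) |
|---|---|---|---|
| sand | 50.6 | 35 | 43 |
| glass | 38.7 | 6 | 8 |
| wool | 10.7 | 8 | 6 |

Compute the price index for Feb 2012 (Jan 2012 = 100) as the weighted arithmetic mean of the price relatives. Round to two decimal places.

sand: 50.6 × (43/35) = 50.6 × 1.228571 = 62.1657
glass: 38.7 × (8/6) = 38.7 × 1.333333 = 51.6000
wool: 10.7 × (6/8) = 10.7 × 0.750000 = 8.0250
Index = Σ wᵢ·(p₁ᵢ/p₀ᵢ) = 62.1657 + 51.6000 + 8.0250 = 121.7907

121.79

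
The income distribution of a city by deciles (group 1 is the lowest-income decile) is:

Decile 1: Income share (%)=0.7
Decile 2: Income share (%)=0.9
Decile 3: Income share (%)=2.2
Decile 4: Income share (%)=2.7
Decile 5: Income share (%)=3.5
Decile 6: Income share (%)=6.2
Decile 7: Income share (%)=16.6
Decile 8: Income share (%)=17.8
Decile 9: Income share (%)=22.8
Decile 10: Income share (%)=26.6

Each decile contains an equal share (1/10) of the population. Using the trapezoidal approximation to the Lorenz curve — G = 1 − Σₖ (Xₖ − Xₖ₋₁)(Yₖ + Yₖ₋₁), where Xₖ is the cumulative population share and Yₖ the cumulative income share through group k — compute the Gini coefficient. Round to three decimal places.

Cumulative income shares Yₖ: 0.0070, 0.0160, 0.0380, 0.0650, 0.1000, 0.1620, 0.3280, 0.5060, 0.7340, 1.0000
Σ (Xₖ−Xₖ₋₁)(Yₖ+Yₖ₋₁) = (1/10)(0.0070+0.0000) + (1/10)(0.0160+0.0070) + (1/10)(0.0380+0.0160) + (1/10)(0.0650+0.0380) + (1/10)(0.1000+0.0650) + (1/10)(0.1620+0.1000) + (1/10)(0.3280+0.1620) + (1/10)(0.5060+0.3280) + (1/10)(0.7340+0.5060) + (1/10)(1.0000+0.7340)
  = 0.0007 + 0.0023 + 0.0054 + 0.0103 + 0.0165 + 0.0262 + 0.0490 + 0.0834 + 0.1240 + 0.1734 = 0.4912
G = 1 − 0.4912 = 0.5088

0.509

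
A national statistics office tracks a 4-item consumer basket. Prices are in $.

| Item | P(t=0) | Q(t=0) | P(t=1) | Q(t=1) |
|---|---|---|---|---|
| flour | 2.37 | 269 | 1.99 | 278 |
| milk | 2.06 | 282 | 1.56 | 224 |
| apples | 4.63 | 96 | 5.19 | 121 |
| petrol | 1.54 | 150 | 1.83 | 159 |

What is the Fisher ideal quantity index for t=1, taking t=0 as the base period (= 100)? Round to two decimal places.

102.93

Laspeyres component (base-period weights):
ΣP(t=0)Q(t=1) = 2.37×278 + 2.06×224 + 4.63×121 + 1.54×159 = 658.86 + 461.44 + 560.23 + 244.86 = 1925.39
ΣP(t=0)Q(t=0) = 2.37×269 + 2.06×282 + 4.63×96 + 1.54×150 = 637.53 + 580.92 + 444.48 + 231 = 1893.93
L = 1925.39 / 1893.93 × 100 = 101.6611
Paasche component (current-period weights):
ΣP(t=1)Q(t=1) = 1.99×278 + 1.56×224 + 5.19×121 + 1.83×159 = 553.22 + 349.44 + 627.99 + 290.97 = 1821.62
ΣP(t=1)Q(t=0) = 1.99×269 + 1.56×282 + 5.19×96 + 1.83×150 = 535.31 + 439.92 + 498.24 + 274.5 = 1747.97
P = 1821.62 / 1747.97 × 100 = 104.2135
Fisher = √(L × P) = √(101.6611 × 104.2135) = 102.9294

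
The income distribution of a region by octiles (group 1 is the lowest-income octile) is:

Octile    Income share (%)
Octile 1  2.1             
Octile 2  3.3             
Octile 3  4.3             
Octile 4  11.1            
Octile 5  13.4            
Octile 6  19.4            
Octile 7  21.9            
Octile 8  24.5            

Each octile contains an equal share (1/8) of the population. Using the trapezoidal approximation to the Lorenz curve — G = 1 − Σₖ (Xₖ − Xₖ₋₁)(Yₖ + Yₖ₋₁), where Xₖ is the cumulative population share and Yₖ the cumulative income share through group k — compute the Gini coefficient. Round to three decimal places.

0.372

Cumulative income shares Yₖ: 0.0210, 0.0540, 0.0970, 0.2080, 0.3420, 0.5360, 0.7550, 1.0000
Σ (Xₖ−Xₖ₋₁)(Yₖ+Yₖ₋₁) = (1/8)(0.0210+0.0000) + (1/8)(0.0540+0.0210) + (1/8)(0.0970+0.0540) + (1/8)(0.2080+0.0970) + (1/8)(0.3420+0.2080) + (1/8)(0.5360+0.3420) + (1/8)(0.7550+0.5360) + (1/8)(1.0000+0.7550)
  = 0.0026 + 0.0094 + 0.0189 + 0.0381 + 0.0688 + 0.1098 + 0.1614 + 0.2194 = 0.6282
G = 1 − 0.6282 = 0.3718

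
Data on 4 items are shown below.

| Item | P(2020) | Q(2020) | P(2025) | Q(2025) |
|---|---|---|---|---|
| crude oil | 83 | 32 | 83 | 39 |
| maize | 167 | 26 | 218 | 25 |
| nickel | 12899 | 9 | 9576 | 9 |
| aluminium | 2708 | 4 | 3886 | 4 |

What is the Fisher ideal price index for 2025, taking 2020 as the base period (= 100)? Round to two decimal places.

Laspeyres component (base-period weights):
ΣP(2025)Q(2020) = 83×32 + 218×26 + 9576×9 + 3886×4 = 2656 + 5668 + 86184 + 15544 = 110052
ΣP(2020)Q(2020) = 83×32 + 167×26 + 12899×9 + 2708×4 = 2656 + 4342 + 116091 + 10832 = 133921
L = 110052 / 133921 × 100 = 82.1768
Paasche component (current-period weights):
ΣP(2025)Q(2025) = 83×39 + 218×25 + 9576×9 + 3886×4 = 3237 + 5450 + 86184 + 15544 = 110415
ΣP(2020)Q(2025) = 83×39 + 167×25 + 12899×9 + 2708×4 = 3237 + 4175 + 116091 + 10832 = 134335
P = 110415 / 134335 × 100 = 82.1938
Fisher = √(L × P) = √(82.1768 × 82.1938) = 82.1853

82.19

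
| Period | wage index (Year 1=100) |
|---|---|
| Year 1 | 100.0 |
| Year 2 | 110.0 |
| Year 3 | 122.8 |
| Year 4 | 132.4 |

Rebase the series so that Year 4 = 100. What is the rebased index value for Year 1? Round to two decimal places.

75.53

Rebased(Year 1) = 100.0 / 132.4 × 100 = 75.5287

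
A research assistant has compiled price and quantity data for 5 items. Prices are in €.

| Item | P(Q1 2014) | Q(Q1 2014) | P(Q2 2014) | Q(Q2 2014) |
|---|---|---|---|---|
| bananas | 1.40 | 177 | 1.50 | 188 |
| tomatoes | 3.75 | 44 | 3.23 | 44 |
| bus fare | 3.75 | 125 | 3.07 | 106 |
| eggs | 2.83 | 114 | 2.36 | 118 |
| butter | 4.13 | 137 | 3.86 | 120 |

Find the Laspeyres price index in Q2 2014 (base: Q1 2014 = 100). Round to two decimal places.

89.79

Laspeyres price index uses base-period quantities as weights.
ΣP(Q2 2014)·Q(Q1 2014) = 1.50×177 + 3.23×44 + 3.07×125 + 2.36×114 + 3.86×137 = 265.5 + 142.12 + 383.75 + 269.04 + 528.82 = 1589.23
ΣP(Q1 2014)·Q(Q1 2014) = 1.40×177 + 3.75×44 + 3.75×125 + 2.83×114 + 4.13×137 = 247.8 + 165 + 468.75 + 322.62 + 565.81 = 1769.98
Index = 1589.23 / 1769.98 × 100 = 89.7880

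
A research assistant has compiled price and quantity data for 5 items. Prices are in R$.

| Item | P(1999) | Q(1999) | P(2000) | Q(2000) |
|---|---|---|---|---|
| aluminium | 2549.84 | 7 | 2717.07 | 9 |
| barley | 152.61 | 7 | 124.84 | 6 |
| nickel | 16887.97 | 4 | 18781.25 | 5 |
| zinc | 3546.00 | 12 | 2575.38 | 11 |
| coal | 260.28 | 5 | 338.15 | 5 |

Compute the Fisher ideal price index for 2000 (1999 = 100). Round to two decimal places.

99.13

Laspeyres component (base-period weights):
ΣP(2000)Q(1999) = 2717.07×7 + 124.84×7 + 18781.25×4 + 2575.38×12 + 338.15×5 = 19019.49 + 873.88 + 75125 + 30904.56 + 1690.75 = 127613.68
ΣP(1999)Q(1999) = 2549.84×7 + 152.61×7 + 16887.97×4 + 3546.00×12 + 260.28×5 = 17848.88 + 1068.27 + 67551.88 + 42552 + 1301.4 = 130322.43
L = 127613.68 / 130322.43 × 100 = 97.9215
Paasche component (current-period weights):
ΣP(2000)Q(2000) = 2717.07×9 + 124.84×6 + 18781.25×5 + 2575.38×11 + 338.15×5 = 24453.63 + 749.04 + 93906.25 + 28329.18 + 1690.75 = 149128.85
ΣP(1999)Q(2000) = 2549.84×9 + 152.61×6 + 16887.97×5 + 3546.00×11 + 260.28×5 = 22948.56 + 915.66 + 84439.85 + 39006 + 1301.4 = 148611.47
P = 149128.85 / 148611.47 × 100 = 100.3481
Fisher = √(L × P) = √(97.9215 × 100.3481) = 99.1274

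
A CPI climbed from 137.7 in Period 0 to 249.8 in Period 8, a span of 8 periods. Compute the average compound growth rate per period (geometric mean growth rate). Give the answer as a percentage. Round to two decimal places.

7.73%

Growth factor = (249.8/137.7)^(1/8) = (1.814089)^(1/8) = 1.077289
Growth rate = 1.077289 − 1 = 0.077289 = 7.7289%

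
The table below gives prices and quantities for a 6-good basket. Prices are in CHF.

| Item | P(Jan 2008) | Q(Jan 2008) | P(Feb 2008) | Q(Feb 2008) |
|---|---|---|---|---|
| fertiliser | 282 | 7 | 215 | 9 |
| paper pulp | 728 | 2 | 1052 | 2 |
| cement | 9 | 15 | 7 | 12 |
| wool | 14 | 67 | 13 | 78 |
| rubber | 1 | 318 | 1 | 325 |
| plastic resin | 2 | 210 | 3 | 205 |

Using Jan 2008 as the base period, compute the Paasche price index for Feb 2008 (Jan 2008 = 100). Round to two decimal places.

102.50

Paasche price index uses current-period quantities as weights.
ΣP(Feb 2008)·Q(Feb 2008) = 215×9 + 1052×2 + 7×12 + 13×78 + 1×325 + 3×205 = 1935 + 2104 + 84 + 1014 + 325 + 615 = 6077
ΣP(Jan 2008)·Q(Feb 2008) = 282×9 + 728×2 + 9×12 + 14×78 + 1×325 + 2×205 = 2538 + 1456 + 108 + 1092 + 325 + 410 = 5929
Index = 6077 / 5929 × 100 = 102.4962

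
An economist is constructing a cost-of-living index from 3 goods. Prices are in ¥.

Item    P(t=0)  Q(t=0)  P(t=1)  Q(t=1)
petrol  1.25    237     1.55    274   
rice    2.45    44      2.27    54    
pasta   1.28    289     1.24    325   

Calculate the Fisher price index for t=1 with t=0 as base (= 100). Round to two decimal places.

Laspeyres component (base-period weights):
ΣP(t=1)Q(t=0) = 1.55×237 + 2.27×44 + 1.24×289 = 367.35 + 99.88 + 358.36 = 825.59
ΣP(t=0)Q(t=0) = 1.25×237 + 2.45×44 + 1.28×289 = 296.25 + 107.8 + 369.92 = 773.97
L = 825.59 / 773.97 × 100 = 106.6695
Paasche component (current-period weights):
ΣP(t=1)Q(t=1) = 1.55×274 + 2.27×54 + 1.24×325 = 424.7 + 122.58 + 403 = 950.28
ΣP(t=0)Q(t=1) = 1.25×274 + 2.45×54 + 1.28×325 = 342.5 + 132.3 + 416 = 890.8
P = 950.28 / 890.8 × 100 = 106.6771
Fisher = √(L × P) = √(106.6695 × 106.6771) = 106.6733

106.67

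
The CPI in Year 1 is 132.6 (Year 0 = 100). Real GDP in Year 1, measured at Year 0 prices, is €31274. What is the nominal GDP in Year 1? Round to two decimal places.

41469.32

Nominal = Real × (Index/100) = 31274 × (132.6/100)
        = 31274 × 1.326 = 41469.3240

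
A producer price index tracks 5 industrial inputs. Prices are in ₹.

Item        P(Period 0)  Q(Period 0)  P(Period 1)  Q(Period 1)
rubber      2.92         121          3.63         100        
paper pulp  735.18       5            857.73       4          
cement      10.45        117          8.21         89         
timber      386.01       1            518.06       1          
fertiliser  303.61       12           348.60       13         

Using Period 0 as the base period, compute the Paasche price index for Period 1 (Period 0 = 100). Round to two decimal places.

112.70

Paasche price index uses current-period quantities as weights.
ΣP(Period 1)·Q(Period 1) = 3.63×100 + 857.73×4 + 8.21×89 + 518.06×1 + 348.60×13 = 363 + 3430.92 + 730.69 + 518.06 + 4531.8 = 9574.47
ΣP(Period 0)·Q(Period 1) = 2.92×100 + 735.18×4 + 10.45×89 + 386.01×1 + 303.61×13 = 292 + 2940.72 + 930.05 + 386.01 + 3946.93 = 8495.71
Index = 9574.47 / 8495.71 × 100 = 112.6977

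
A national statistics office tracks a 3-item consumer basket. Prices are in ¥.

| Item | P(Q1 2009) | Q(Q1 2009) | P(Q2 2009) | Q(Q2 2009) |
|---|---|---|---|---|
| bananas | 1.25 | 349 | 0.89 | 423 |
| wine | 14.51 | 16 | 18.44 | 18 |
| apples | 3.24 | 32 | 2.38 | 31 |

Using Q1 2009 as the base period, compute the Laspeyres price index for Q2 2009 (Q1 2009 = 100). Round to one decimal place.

Laspeyres price index uses base-period quantities as weights.
ΣP(Q2 2009)·Q(Q1 2009) = 0.89×349 + 18.44×16 + 2.38×32 = 310.61 + 295.04 + 76.16 = 681.81
ΣP(Q1 2009)·Q(Q1 2009) = 1.25×349 + 14.51×16 + 3.24×32 = 436.25 + 232.16 + 103.68 = 772.09
Index = 681.81 / 772.09 × 100 = 88.3071

88.3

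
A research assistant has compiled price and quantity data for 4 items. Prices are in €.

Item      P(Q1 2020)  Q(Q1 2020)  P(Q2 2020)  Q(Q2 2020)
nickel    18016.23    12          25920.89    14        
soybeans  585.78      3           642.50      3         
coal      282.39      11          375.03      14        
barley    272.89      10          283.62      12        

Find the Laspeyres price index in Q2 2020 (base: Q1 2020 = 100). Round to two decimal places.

142.97

Laspeyres price index uses base-period quantities as weights.
ΣP(Q2 2020)·Q(Q1 2020) = 25920.89×12 + 642.50×3 + 375.03×11 + 283.62×10 = 311050.68 + 1927.5 + 4125.33 + 2836.2 = 319939.71
ΣP(Q1 2020)·Q(Q1 2020) = 18016.23×12 + 585.78×3 + 282.39×11 + 272.89×10 = 216194.76 + 1757.34 + 3106.29 + 2728.9 = 223787.29
Index = 319939.71 / 223787.29 × 100 = 142.9660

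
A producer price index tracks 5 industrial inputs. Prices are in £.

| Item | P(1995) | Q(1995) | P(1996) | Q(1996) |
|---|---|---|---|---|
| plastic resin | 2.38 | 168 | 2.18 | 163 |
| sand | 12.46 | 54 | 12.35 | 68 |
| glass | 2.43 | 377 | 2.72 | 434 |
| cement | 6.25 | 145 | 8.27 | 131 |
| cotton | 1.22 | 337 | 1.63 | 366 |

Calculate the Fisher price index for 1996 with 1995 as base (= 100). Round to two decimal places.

Laspeyres component (base-period weights):
ΣP(1996)Q(1995) = 2.18×168 + 12.35×54 + 2.72×377 + 8.27×145 + 1.63×337 = 366.24 + 666.9 + 1025.44 + 1199.15 + 549.31 = 3807.04
ΣP(1995)Q(1995) = 2.38×168 + 12.46×54 + 2.43×377 + 6.25×145 + 1.22×337 = 399.84 + 672.84 + 916.11 + 906.25 + 411.14 = 3306.18
L = 3807.04 / 3306.18 × 100 = 115.1492
Paasche component (current-period weights):
ΣP(1996)Q(1996) = 2.18×163 + 12.35×68 + 2.72×434 + 8.27×131 + 1.63×366 = 355.34 + 839.8 + 1180.48 + 1083.37 + 596.58 = 4055.57
ΣP(1995)Q(1996) = 2.38×163 + 12.46×68 + 2.43×434 + 6.25×131 + 1.22×366 = 387.94 + 847.28 + 1054.62 + 818.75 + 446.52 = 3555.11
P = 4055.57 / 3555.11 × 100 = 114.0772
Fisher = √(L × P) = √(115.1492 × 114.0772) = 114.6120

114.61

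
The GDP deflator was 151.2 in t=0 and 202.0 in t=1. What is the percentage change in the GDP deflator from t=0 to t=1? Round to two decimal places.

33.60%

Change = (202.0 − 151.2) / 151.2 × 100
       = 50.8 / 151.2 × 100 = 33.5979%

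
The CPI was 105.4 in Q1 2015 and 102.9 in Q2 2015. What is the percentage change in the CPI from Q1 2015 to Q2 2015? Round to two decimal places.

-2.37%

Change = (102.9 − 105.4) / 105.4 × 100
       = -2.5 / 105.4 × 100 = -2.3719%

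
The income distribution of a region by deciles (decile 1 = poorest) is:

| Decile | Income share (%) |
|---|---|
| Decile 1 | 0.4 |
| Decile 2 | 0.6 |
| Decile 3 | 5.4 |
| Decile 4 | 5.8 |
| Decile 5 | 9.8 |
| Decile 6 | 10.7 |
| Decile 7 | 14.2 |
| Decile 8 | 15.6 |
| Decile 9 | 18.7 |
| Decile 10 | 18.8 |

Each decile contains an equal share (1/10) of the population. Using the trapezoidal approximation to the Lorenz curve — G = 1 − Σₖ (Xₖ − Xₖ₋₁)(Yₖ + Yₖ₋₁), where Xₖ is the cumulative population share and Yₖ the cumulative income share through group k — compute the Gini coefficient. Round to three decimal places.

Cumulative income shares Yₖ: 0.0040, 0.0100, 0.0640, 0.1220, 0.2200, 0.3270, 0.4690, 0.6250, 0.8120, 1.0000
Σ (Xₖ−Xₖ₋₁)(Yₖ+Yₖ₋₁) = (1/10)(0.0040+0.0000) + (1/10)(0.0100+0.0040) + (1/10)(0.0640+0.0100) + (1/10)(0.1220+0.0640) + (1/10)(0.2200+0.1220) + (1/10)(0.3270+0.2200) + (1/10)(0.4690+0.3270) + (1/10)(0.6250+0.4690) + (1/10)(0.8120+0.6250) + (1/10)(1.0000+0.8120)
  = 0.0004 + 0.0014 + 0.0074 + 0.0186 + 0.0342 + 0.0547 + 0.0796 + 0.1094 + 0.1437 + 0.1812 = 0.6306
G = 1 − 0.6306 = 0.3694

0.369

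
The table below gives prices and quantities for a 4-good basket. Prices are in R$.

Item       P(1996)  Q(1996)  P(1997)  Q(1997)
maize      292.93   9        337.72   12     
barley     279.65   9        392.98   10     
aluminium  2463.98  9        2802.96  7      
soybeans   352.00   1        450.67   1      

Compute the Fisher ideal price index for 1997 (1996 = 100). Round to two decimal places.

Laspeyres component (base-period weights):
ΣP(1997)Q(1996) = 337.72×9 + 392.98×9 + 2802.96×9 + 450.67×1 = 3039.48 + 3536.82 + 25226.64 + 450.67 = 32253.61
ΣP(1996)Q(1996) = 292.93×9 + 279.65×9 + 2463.98×9 + 352.00×1 = 2636.37 + 2516.85 + 22175.82 + 352 = 27681.04
L = 32253.61 / 27681.04 × 100 = 116.5188
Paasche component (current-period weights):
ΣP(1997)Q(1997) = 337.72×12 + 392.98×10 + 2802.96×7 + 450.67×1 = 4052.64 + 3929.8 + 19620.72 + 450.67 = 28053.83
ΣP(1996)Q(1997) = 292.93×12 + 279.65×10 + 2463.98×7 + 352.00×1 = 3515.16 + 2796.5 + 17247.86 + 352 = 23911.52
P = 28053.83 / 23911.52 × 100 = 117.3235
Fisher = √(L × P) = √(116.5188 × 117.3235) = 116.9204

116.92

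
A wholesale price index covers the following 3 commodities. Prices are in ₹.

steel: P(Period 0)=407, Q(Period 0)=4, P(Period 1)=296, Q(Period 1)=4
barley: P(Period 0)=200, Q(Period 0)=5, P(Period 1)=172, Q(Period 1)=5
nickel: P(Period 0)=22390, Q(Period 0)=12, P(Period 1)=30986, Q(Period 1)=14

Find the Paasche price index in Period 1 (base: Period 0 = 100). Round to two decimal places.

Paasche price index uses current-period quantities as weights.
ΣP(Period 1)·Q(Period 1) = 296×4 + 172×5 + 30986×14 = 1184 + 860 + 433804 = 435848
ΣP(Period 0)·Q(Period 1) = 407×4 + 200×5 + 22390×14 = 1628 + 1000 + 313460 = 316088
Index = 435848 / 316088 × 100 = 137.8882

137.89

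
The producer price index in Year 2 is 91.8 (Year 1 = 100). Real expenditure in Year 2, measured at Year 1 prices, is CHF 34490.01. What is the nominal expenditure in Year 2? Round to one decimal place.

Nominal = Real × (Index/100) = 34490.01 × (91.8/100)
        = 34490.01 × 0.918 = 31661.8292

31661.8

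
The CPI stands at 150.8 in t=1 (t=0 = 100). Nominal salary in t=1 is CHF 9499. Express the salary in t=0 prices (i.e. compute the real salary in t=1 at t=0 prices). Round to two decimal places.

6299.07

Real = Nominal ÷ (Index/100) = 9499 ÷ (150.8/100)
     = 9499 ÷ 1.508 = 6299.0716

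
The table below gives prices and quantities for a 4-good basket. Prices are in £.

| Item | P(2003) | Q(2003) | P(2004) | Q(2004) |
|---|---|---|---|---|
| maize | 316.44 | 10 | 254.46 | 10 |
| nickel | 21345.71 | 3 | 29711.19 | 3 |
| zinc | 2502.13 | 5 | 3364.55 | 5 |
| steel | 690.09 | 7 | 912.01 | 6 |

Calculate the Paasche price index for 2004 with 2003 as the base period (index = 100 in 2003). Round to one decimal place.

135.9

Paasche price index uses current-period quantities as weights.
ΣP(2004)·Q(2004) = 254.46×10 + 29711.19×3 + 3364.55×5 + 912.01×6 = 2544.6 + 89133.57 + 16822.75 + 5472.06 = 113972.98
ΣP(2003)·Q(2004) = 316.44×10 + 21345.71×3 + 2502.13×5 + 690.09×6 = 3164.4 + 64037.13 + 12510.65 + 4140.54 = 83852.72
Index = 113972.98 / 83852.72 × 100 = 135.9204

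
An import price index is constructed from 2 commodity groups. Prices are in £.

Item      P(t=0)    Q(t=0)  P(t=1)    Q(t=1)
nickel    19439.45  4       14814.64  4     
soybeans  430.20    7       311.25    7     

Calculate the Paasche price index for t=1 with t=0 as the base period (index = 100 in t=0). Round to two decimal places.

76.07

Paasche price index uses current-period quantities as weights.
ΣP(t=1)·Q(t=1) = 14814.64×4 + 311.25×7 = 59258.56 + 2178.75 = 61437.31
ΣP(t=0)·Q(t=1) = 19439.45×4 + 430.20×7 = 77757.8 + 3011.4 = 80769.2
Index = 61437.31 / 80769.2 × 100 = 76.0653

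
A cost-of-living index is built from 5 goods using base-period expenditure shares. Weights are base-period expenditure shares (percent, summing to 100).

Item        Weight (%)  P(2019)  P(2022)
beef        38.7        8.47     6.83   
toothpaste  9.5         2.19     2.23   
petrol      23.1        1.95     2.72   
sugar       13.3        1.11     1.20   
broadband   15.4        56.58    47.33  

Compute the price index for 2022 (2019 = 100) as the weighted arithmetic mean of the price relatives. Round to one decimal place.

100.4

beef: 38.7 × (6.83/8.47) = 38.7 × 0.806375 = 31.2067
toothpaste: 9.5 × (2.23/2.19) = 9.5 × 1.018265 = 9.6735
petrol: 23.1 × (2.72/1.95) = 23.1 × 1.394872 = 32.2215
sugar: 13.3 × (1.20/1.11) = 13.3 × 1.081081 = 14.3784
broadband: 15.4 × (47.33/56.58) = 15.4 × 0.836515 = 12.8823
Index = Σ wᵢ·(p₁ᵢ/p₀ᵢ) = 31.2067 + 9.6735 + 32.2215 + 14.3784 + 12.8823 = 100.3625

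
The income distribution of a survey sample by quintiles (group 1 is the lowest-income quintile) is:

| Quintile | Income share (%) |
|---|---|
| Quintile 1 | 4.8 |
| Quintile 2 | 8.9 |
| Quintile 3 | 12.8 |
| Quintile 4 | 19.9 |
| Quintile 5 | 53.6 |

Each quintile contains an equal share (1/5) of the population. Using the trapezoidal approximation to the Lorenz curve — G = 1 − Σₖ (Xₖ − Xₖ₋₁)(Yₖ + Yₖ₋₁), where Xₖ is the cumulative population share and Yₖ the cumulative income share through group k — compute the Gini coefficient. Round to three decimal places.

Cumulative income shares Yₖ: 0.0480, 0.1370, 0.2650, 0.4640, 1.0000
Σ (Xₖ−Xₖ₋₁)(Yₖ+Yₖ₋₁) = (1/5)(0.0480+0.0000) + (1/5)(0.1370+0.0480) + (1/5)(0.2650+0.1370) + (1/5)(0.4640+0.2650) + (1/5)(1.0000+0.4640)
  = 0.0096 + 0.0370 + 0.0804 + 0.1458 + 0.2928 = 0.5656
G = 1 − 0.5656 = 0.4344

0.434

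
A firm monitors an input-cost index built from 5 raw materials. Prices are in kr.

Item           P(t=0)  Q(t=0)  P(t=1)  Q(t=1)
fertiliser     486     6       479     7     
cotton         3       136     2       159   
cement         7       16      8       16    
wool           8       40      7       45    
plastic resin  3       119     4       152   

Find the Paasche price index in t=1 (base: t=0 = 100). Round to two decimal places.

Paasche price index uses current-period quantities as weights.
ΣP(t=1)·Q(t=1) = 479×7 + 2×159 + 8×16 + 7×45 + 4×152 = 3353 + 318 + 128 + 315 + 608 = 4722
ΣP(t=0)·Q(t=1) = 486×7 + 3×159 + 7×16 + 8×45 + 3×152 = 3402 + 477 + 112 + 360 + 456 = 4807
Index = 4722 / 4807 × 100 = 98.2317

98.23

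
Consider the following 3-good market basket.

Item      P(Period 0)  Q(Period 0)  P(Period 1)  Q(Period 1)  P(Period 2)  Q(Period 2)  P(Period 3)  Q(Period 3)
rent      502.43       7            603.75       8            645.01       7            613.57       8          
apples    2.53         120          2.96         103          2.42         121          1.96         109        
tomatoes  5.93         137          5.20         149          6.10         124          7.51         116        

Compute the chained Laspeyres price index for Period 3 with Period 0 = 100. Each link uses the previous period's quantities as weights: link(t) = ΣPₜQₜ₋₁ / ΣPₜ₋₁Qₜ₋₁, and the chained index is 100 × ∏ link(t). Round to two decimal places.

Link Period 0→Period 1:
ΣP(Period 1)Q(Period 0) = 603.75×7 + 2.96×120 + 5.20×137 = 4226.25 + 355.2 + 712.4 = 5293.85
ΣP(Period 0)Q(Period 0) = 502.43×7 + 2.53×120 + 5.93×137 = 3517.01 + 303.6 + 812.41 = 4633.02
link = 5293.85/4633.02 = 1.142635
Link Period 1→Period 2:
ΣP(Period 2)Q(Period 1) = 645.01×8 + 2.42×103 + 6.10×149 = 5160.08 + 249.26 + 908.9 = 6318.24
ΣP(Period 1)Q(Period 1) = 603.75×8 + 2.96×103 + 5.20×149 = 4830 + 304.88 + 774.8 = 5909.68
link = 6318.24/5909.68 = 1.069134
Link Period 2→Period 3:
ΣP(Period 3)Q(Period 2) = 613.57×7 + 1.96×121 + 7.51×124 = 4294.99 + 237.16 + 931.24 = 5463.39
ΣP(Period 2)Q(Period 2) = 645.01×7 + 2.42×121 + 6.10×124 = 4515.07 + 292.82 + 756.4 = 5564.29
link = 5463.39/5564.29 = 0.981867
Chained index = 100 × 1.142635 × 1.069134 × 0.981867 = 119.9477

119.95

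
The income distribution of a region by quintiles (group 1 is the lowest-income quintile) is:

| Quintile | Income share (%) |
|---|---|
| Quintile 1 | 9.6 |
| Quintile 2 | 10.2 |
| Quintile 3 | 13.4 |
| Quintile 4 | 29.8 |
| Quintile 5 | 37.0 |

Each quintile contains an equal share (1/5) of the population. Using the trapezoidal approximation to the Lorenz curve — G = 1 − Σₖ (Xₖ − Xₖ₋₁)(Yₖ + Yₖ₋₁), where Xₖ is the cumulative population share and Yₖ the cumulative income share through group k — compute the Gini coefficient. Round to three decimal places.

Cumulative income shares Yₖ: 0.0960, 0.1980, 0.3320, 0.6300, 1.0000
Σ (Xₖ−Xₖ₋₁)(Yₖ+Yₖ₋₁) = (1/5)(0.0960+0.0000) + (1/5)(0.1980+0.0960) + (1/5)(0.3320+0.1980) + (1/5)(0.6300+0.3320) + (1/5)(1.0000+0.6300)
  = 0.0192 + 0.0588 + 0.1060 + 0.1924 + 0.3260 = 0.7024
G = 1 − 0.7024 = 0.2976

0.298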